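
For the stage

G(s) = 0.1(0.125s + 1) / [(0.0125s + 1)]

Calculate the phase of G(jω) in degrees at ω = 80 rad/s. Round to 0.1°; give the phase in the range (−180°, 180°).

At ω = 80 rad/s:
zero (1 + j80·0.125) = 1 + j10 → |·| ≈ 10.05, ∠ ≈ 84.29°
pole (1 + j80·0.0125) = 1 + j1 → |·| ≈ 1.4142, ∠ ≈ 45.00°
∠G = (84.29°) − (45.00°) = 39.29°

39.3°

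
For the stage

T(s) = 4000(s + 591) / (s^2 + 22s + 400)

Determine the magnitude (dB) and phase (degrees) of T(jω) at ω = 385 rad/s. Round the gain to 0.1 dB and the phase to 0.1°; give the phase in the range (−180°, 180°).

At s = jω = j385:
zero (s+591): 591 + j385 → |·| = √(591²+385²) = √497506 ≈ 705.34, ∠ = arctan(385/591) ≈ 33.08°
quadratic: (j385)² + 22·j385 + 400 = -147825 + j8470 → |·| ≈ 1.4807e+05, ∠ ≈ 176.72°
|T| = 4000 · 705.34 / 1.4807e+05 ≈ 19.054
Gain = 20 log₁₀(19.054) ≈ 25.60 dB
∠T = 33.08° − 176.72° = -143.64°

25.6 dB, -143.6°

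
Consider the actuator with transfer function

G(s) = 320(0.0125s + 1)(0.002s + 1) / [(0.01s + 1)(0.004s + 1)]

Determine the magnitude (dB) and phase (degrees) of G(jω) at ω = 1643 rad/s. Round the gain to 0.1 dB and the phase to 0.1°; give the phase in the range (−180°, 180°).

46.3 dB, -7.6°

At ω = 1643 rad/s:
zero (1 + j1643·0.0125) = 1 + j20.5375 → |·| ≈ 20.562, ∠ ≈ 87.21°
zero (1 + j1643·0.002) = 1 + j3.286 → |·| ≈ 3.4348, ∠ ≈ 73.07°
pole (1 + j1643·0.01) = 1 + j16.43 → |·| ≈ 16.46, ∠ ≈ 86.52°
pole (1 + j1643·0.004) = 1 + j6.572 → |·| ≈ 6.6476, ∠ ≈ 81.35°
|G| = 320 · 20.562 · 3.4348 / (16.46 · 6.6476) ≈ 206.55
Gain = 20 log₁₀(206.55) ≈ 46.30 dB
∠G = (87.21° + 73.07°) − (86.52° + 81.35°) = -7.59°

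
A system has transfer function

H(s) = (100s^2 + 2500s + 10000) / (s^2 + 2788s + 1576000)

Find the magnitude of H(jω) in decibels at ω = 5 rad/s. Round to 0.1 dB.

-40.7 dB

Substitute s = j5:
Numerator: 100(j5)^2 + 2500(j5) + 10000 = 7500 + j12500
Denominator: (j5)^2 + 2788(j5) + 1576000 = 1575975 + j13940
|N| = √(7500² + 12500²) ≈ 14577, ∠N ≈ 59.04°
|D| = √(1575975² + 13940²) ≈ 1.576e+06, ∠D ≈ 0.51°
|H| = 14577 / 1.576e+06 ≈ 0.0092494
Gain = 20 log₁₀(0.0092494) ≈ -40.68 dB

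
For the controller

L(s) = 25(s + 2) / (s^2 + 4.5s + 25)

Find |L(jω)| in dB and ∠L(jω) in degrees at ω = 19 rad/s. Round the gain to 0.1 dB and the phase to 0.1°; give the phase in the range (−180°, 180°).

2.8 dB, -81.7°

At s = jω = j19:
zero (s+2): 2 + j19 → |·| = √(2²+19²) = √365 ≈ 19.105, ∠ = arctan(19/2) ≈ 83.99°
quadratic: (j19)² + 4.5·j19 + 25 = -336 + j85.5 → |·| ≈ 346.71, ∠ ≈ 165.72°
|L| = 25 · 19.105 / 346.71 ≈ 1.3776
Gain = 20 log₁₀(1.3776) ≈ 2.78 dB
∠L = 83.99° − 165.72° = -81.73°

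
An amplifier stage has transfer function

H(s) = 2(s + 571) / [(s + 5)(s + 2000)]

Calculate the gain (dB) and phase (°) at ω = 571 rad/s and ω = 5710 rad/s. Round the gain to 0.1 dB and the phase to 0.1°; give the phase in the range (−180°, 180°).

At s = jω = j571:
zero (s+571): 571 + j571 → |·| = √(571²+571²) = √652082 ≈ 807.52, ∠ = arctan(571/571) ≈ 45.00°
pole (s+5): 5 + j571 → |·| = √(5²+571²) = √326066 ≈ 571.02, ∠ = arctan(571/5) ≈ 89.50°
pole (s+2000): 2000 + j571 → |·| = √(2000²+571²) = √4326041 ≈ 2079.9, ∠ = arctan(571/2000) ≈ 15.93°
|H| = 2 · 807.52 / 1.1877e+06 ≈ 0.0013598
Gain = 20 log₁₀(0.0013598) ≈ -57.33 dB
∠H = 45.00° − 105.43° = -60.43°

At s = jω = j5710:
zero (s+571): 571 + j5710 → |·| = √(571²+5710²) = √32930141 ≈ 5738.5, ∠ = arctan(5710/571) ≈ 84.29°
pole (s+5): 5 + j5710 → |·| = √(5²+5710²) = √32604125 ≈ 5710, ∠ = arctan(5710/5) ≈ 89.95°
pole (s+2000): 2000 + j5710 → |·| = √(2000²+5710²) = √36604100 ≈ 6050.1, ∠ = arctan(5710/2000) ≈ 70.70°
|H| = 2 · 5738.5 / 3.4546e+07 ≈ 0.00033222
Gain = 20 log₁₀(0.00033222) ≈ -69.57 dB
∠H = 84.29° − 160.65° = -76.36°

ω = 571: -57.3 dB, -60.4°; ω = 5710: -69.6 dB, -76.4°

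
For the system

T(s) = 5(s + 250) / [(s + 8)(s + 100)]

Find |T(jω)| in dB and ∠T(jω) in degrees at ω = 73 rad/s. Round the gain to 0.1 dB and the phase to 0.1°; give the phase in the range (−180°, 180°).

-16.9 dB, -103.6°

At s = jω = j73:
zero (s+250): 250 + j73 → |·| = √(250²+73²) = √67829 ≈ 260.44, ∠ = arctan(73/250) ≈ 16.28°
pole (s+8): 8 + j73 → |·| = √(8²+73²) = √5393 ≈ 73.437, ∠ = arctan(73/8) ≈ 83.75°
pole (s+100): 100 + j73 → |·| = √(100²+73²) = √15329 ≈ 123.81, ∠ = arctan(73/100) ≈ 36.13°
|T| = 5 · 260.44 / 9092.2 ≈ 0.14322
Gain = 20 log₁₀(0.14322) ≈ -16.88 dB
∠T = 16.28° − 119.88° = -103.60°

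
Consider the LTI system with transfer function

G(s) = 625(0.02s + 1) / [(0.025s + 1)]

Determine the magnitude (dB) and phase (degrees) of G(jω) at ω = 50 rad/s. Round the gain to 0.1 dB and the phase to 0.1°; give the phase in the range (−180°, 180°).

At ω = 50 rad/s:
zero (1 + j50·0.02) = 1 + j1 → |·| ≈ 1.4142, ∠ ≈ 45.00°
pole (1 + j50·0.025) = 1 + j1.25 → |·| ≈ 1.6008, ∠ ≈ 51.34°
|G| = 625 · 1.4142 / (1.6008) ≈ 552.15
Gain = 20 log₁₀(552.15) ≈ 54.84 dB
∠G = (45.00°) − (51.34°) = -6.34°

54.8 dB, -6.3°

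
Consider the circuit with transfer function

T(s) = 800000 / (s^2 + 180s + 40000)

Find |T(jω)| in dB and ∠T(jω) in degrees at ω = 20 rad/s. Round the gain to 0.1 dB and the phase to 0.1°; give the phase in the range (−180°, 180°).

At s = jω = j20:
quadratic: (j20)² + 180·j20 + 40000 = 39600 + j3600 → |·| ≈ 39763, ∠ ≈ 5.19°
|T| = 800000 / 39763 ≈ 20.119
Gain = 20 log₁₀(20.119) ≈ 26.07 dB
∠T = 0.00° − 5.19° = -5.19°

26.1 dB, -5.2°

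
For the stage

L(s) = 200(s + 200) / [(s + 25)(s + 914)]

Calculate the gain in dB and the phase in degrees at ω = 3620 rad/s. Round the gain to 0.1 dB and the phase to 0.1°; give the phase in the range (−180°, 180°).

At s = jω = j3620:
zero (s+200): 200 + j3620 → |·| = √(200²+3620²) = √13144400 ≈ 3625.5, ∠ = arctan(3620/200) ≈ 86.84°
pole (s+25): 25 + j3620 → |·| = √(25²+3620²) = √13105025 ≈ 3620.1, ∠ = arctan(3620/25) ≈ 89.60°
pole (s+914): 914 + j3620 → |·| = √(914²+3620²) = √13939796 ≈ 3733.6, ∠ = arctan(3620/914) ≈ 75.83°
|L| = 200 · 3625.5 / 1.3516e+07 ≈ 0.053648
Gain = 20 log₁₀(0.053648) ≈ -25.41 dB
∠L = 86.84° − 165.43° = -78.59°

-25.4 dB, -78.6°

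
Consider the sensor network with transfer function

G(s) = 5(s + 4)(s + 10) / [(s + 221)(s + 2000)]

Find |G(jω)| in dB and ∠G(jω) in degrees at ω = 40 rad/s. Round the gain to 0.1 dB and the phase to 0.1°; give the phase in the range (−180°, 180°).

-34.7 dB, 148.8°

At s = jω = j40:
zero (s+4): 4 + j40 → |·| = √(4²+40²) = √1616 ≈ 40.2, ∠ = arctan(40/4) ≈ 84.29°
zero (s+10): 10 + j40 → |·| = √(10²+40²) = √1700 ≈ 41.231, ∠ = arctan(40/10) ≈ 75.96°
pole (s+221): 221 + j40 → |·| = √(221²+40²) = √50441 ≈ 224.59, ∠ = arctan(40/221) ≈ 10.26°
pole (s+2000): 2000 + j40 → |·| = √(2000²+40²) = √4001600 ≈ 2000.4, ∠ = arctan(40/2000) ≈ 1.15°
|G| = 5 · 1657.5 / 4.4927e+05 ≈ 0.018447
Gain = 20 log₁₀(0.018447) ≈ -34.68 dB
∠G = 160.25° − 11.41° = 148.84°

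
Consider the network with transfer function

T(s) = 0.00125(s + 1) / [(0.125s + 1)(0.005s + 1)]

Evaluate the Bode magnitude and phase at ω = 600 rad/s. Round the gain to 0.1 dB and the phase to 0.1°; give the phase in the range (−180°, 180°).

-50.0 dB, -70.9°

At ω = 600 rad/s:
zero (1 + j600·1) = 1 + j600 → |·| ≈ 600, ∠ ≈ 89.90°
pole (1 + j600·0.125) = 1 + j75 → |·| ≈ 75.007, ∠ ≈ 89.24°
pole (1 + j600·0.005) = 1 + j3 → |·| ≈ 3.1623, ∠ ≈ 71.57°
|T| = 0.00125 · 600 / (75.007 · 3.1623) ≈ 0.003162
Gain = 20 log₁₀(0.003162) ≈ -50.00 dB
∠T = (89.90°) − (89.24° + 71.57°) = -70.91°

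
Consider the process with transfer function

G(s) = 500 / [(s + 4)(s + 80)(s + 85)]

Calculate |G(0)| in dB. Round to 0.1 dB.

-34.7 dB

G(0) = 500 / (4·80·85) ≈ 0.018382
20 log₁₀(0.018382) ≈ -34.71 dB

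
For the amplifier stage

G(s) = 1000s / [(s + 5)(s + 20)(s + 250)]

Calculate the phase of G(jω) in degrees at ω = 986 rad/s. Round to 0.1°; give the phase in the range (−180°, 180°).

At s = jω = j986:
zero at origin: s = j986 → |·| = 986, ∠ = 90.00°
pole (s+5): 5 + j986 → |·| = √(5²+986²) = √972221 ≈ 986.01, ∠ = arctan(986/5) ≈ 89.71°
pole (s+20): 20 + j986 → |·| = √(20²+986²) = √972596 ≈ 986.2, ∠ = arctan(986/20) ≈ 88.84°
pole (s+250): 250 + j986 → |·| = √(250²+986²) = √1034696 ≈ 1017.2, ∠ = arctan(986/250) ≈ 75.77°
∠G = 90.00° − 254.32° = -164.32°

-164.3°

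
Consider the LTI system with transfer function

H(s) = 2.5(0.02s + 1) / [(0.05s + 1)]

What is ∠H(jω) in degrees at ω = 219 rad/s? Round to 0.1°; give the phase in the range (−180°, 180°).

-7.6°

At ω = 219 rad/s:
zero (1 + j219·0.02) = 1 + j4.38 → |·| ≈ 4.4927, ∠ ≈ 77.14°
pole (1 + j219·0.05) = 1 + j10.95 → |·| ≈ 10.996, ∠ ≈ 84.78°
∠H = (77.14°) − (84.78°) = -7.64°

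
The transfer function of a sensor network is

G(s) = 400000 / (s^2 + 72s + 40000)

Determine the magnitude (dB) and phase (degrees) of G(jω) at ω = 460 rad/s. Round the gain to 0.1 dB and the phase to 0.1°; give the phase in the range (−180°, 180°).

At s = jω = j460:
quadratic: (j460)² + 72·j460 + 40000 = -171600 + j33120 → |·| ≈ 1.7477e+05, ∠ ≈ 169.08°
|G| = 400000 / 1.7477e+05 ≈ 2.2887
Gain = 20 log₁₀(2.2887) ≈ 7.19 dB
∠G = 0.00° − 169.08° = -169.08°

7.2 dB, -169.1°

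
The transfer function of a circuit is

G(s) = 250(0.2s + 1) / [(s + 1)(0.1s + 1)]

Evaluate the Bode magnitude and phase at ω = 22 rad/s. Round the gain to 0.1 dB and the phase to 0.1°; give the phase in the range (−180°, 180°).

26.5 dB, -75.8°

At ω = 22 rad/s:
zero (1 + j22·0.2) = 1 + j4.4 → |·| ≈ 4.5122, ∠ ≈ 77.20°
pole (1 + j22·1) = 1 + j22 → |·| ≈ 22.023, ∠ ≈ 87.40°
pole (1 + j22·0.1) = 1 + j2.2 → |·| ≈ 2.4166, ∠ ≈ 65.56°
|G| = 250 · 4.5122 / (22.023 · 2.4166) ≈ 21.196
Gain = 20 log₁₀(21.196) ≈ 26.53 dB
∠G = (77.20°) − (87.40° + 65.56°) = -75.76°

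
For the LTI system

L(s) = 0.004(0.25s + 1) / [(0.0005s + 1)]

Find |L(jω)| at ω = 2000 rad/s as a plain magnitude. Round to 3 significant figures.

At ω = 2000 rad/s:
zero (1 + j2000·0.25) = 1 + j500 → |·| ≈ 500, ∠ ≈ 89.89°
pole (1 + j2000·0.0005) = 1 + j1 → |·| ≈ 1.4142, ∠ ≈ 45.00°
|L| = 0.004 · 500 / (1.4142) ≈ 1.4142

1.41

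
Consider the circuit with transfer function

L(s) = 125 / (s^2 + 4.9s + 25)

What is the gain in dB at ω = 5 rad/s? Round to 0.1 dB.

14.2 dB

At s = jω = j5:
quadratic: (j5)² + 4.9·j5 + 25 = 0 + j24.5 → |·| ≈ 24.5, ∠ ≈ 90.00°
|L| = 125 / 24.5 ≈ 5.102
Gain = 20 log₁₀(5.102) ≈ 14.15 dB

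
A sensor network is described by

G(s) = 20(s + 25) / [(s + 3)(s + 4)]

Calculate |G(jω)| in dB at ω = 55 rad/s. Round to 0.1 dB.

-8.0 dB

At s = jω = j55:
zero (s+25): 25 + j55 → |·| = √(25²+55²) = √3650 ≈ 60.415, ∠ = arctan(55/25) ≈ 65.56°
pole (s+3): 3 + j55 → |·| = √(3²+55²) = √3034 ≈ 55.082, ∠ = arctan(55/3) ≈ 86.88°
pole (s+4): 4 + j55 → |·| = √(4²+55²) = √3041 ≈ 55.145, ∠ = arctan(55/4) ≈ 85.84°
|G| = 20 · 60.415 / 3037.5 ≈ 0.39779
Gain = 20 log₁₀(0.39779) ≈ -8.01 dB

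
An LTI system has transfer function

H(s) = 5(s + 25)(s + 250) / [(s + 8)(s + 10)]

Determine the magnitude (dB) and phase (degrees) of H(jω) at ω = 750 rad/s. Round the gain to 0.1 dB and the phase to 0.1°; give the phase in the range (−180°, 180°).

At s = jω = j750:
zero (s+25): 25 + j750 → |·| = √(25²+750²) = √563125 ≈ 750.42, ∠ = arctan(750/25) ≈ 88.09°
zero (s+250): 250 + j750 → |·| = √(250²+750²) = √625000 ≈ 790.57, ∠ = arctan(750/250) ≈ 71.57°
pole (s+8): 8 + j750 → |·| = √(8²+750²) = √562564 ≈ 750.04, ∠ = arctan(750/8) ≈ 89.39°
pole (s+10): 10 + j750 → |·| = √(10²+750²) = √562600 ≈ 750.07, ∠ = arctan(750/10) ≈ 89.24°
|H| = 5 · 5.9326e+05 / 5.6258e+05 ≈ 5.2727
Gain = 20 log₁₀(5.2727) ≈ 14.44 dB
∠H = 159.66° − 178.63° = -18.97°

14.4 dB, -19.0°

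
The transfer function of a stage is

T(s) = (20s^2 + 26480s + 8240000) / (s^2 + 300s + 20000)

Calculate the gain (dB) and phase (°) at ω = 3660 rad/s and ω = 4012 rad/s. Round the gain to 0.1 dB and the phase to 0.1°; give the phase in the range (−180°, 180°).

ω = 3660: 26.3 dB, -15.8°; ω = 4012: 26.3 dB, -14.4°

Substitute s = j3660:
Numerator: 20(j3660)^2 + 26480(j3660) + 8240000 = -259672000 + j96916800
Denominator: (j3660)^2 + 300(j3660) + 20000 = -13375600 + j1098000
|N| = √(259672000² + 96916800²) ≈ 2.7717e+08, ∠N ≈ 159.53°
|D| = √(13375600² + 1098000²) ≈ 1.3421e+07, ∠D ≈ 175.31°
|T| = 2.7717e+08 / 1.3421e+07 ≈ 20.652
Gain = 20 log₁₀(20.652) ≈ 26.30 dB
∠T = 159.53° − 175.31° = -15.78°

Substitute s = j4012:
Numerator: 20(j4012)^2 + 26480(j4012) + 8240000 = -313682880 + j106237760
Denominator: (j4012)^2 + 300(j4012) + 20000 = -16076144 + j1203600
|N| = √(313682880² + 106237760²) ≈ 3.3118e+08, ∠N ≈ 161.29°
|D| = √(16076144² + 1203600²) ≈ 1.6121e+07, ∠D ≈ 175.72°
|T| = 3.3118e+08 / 1.6121e+07 ≈ 20.543
Gain = 20 log₁₀(20.543) ≈ 26.25 dB
∠T = 161.29° − 175.72° = -14.43°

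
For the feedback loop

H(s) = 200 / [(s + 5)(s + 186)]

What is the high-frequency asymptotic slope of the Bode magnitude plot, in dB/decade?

Each pole contributes −20 dB/decade at high frequency; each zero contributes +20 dB/decade.
Net: 0 zero(s) − 2 pole(s) → -40 dB/decade.

-40 dB/decade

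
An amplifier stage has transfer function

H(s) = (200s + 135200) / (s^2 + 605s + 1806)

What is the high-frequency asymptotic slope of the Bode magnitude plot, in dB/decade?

Each pole contributes −20 dB/decade at high frequency; each zero contributes +20 dB/decade.
Net: 1 zero(s) − 2 pole(s) → -20 dB/decade.

-20 dB/decade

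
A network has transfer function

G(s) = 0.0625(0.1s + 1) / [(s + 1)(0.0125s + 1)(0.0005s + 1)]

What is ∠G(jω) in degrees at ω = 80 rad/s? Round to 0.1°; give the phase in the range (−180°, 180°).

At ω = 80 rad/s:
zero (1 + j80·0.1) = 1 + j8 → |·| ≈ 8.0623, ∠ ≈ 82.87°
pole (1 + j80·1) = 1 + j80 → |·| ≈ 80.006, ∠ ≈ 89.28°
pole (1 + j80·0.0125) = 1 + j1 → |·| ≈ 1.4142, ∠ ≈ 45.00°
pole (1 + j80·0.0005) = 1 + j0.04 → |·| ≈ 1.0008, ∠ ≈ 2.29°
∠G = (82.87°) − (89.28° + 45.00° + 2.29°) = -53.70°

-53.7°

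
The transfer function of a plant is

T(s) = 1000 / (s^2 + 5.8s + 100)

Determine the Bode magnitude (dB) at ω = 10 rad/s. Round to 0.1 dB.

24.7 dB

At s = jω = j10:
quadratic: (j10)² + 5.8·j10 + 100 = 0 + j58 → |·| ≈ 58, ∠ ≈ 90.00°
|T| = 1000 / 58 ≈ 17.241
Gain = 20 log₁₀(17.241) ≈ 24.73 dB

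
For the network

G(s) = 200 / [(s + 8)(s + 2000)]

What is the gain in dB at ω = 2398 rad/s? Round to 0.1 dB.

-91.5 dB

At s = jω = j2398:
pole (s+8): 8 + j2398 → |·| = √(8²+2398²) = √5750468 ≈ 2398, ∠ = arctan(2398/8) ≈ 89.81°
pole (s+2000): 2000 + j2398 → |·| = √(2000²+2398²) = √9750404 ≈ 3122.6, ∠ = arctan(2398/2000) ≈ 50.17°
|G| = 200 / 7.488e+06 ≈ 2.6709e-05
Gain = 20 log₁₀(2.6709e-05) ≈ -91.47 dB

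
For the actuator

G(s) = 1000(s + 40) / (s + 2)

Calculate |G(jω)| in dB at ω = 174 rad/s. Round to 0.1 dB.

At s = jω = j174:
zero (s+40): 40 + j174 → |·| = √(40²+174²) = √31876 ≈ 178.54, ∠ = arctan(174/40) ≈ 77.05°
pole (s+2): 2 + j174 → |·| = √(2²+174²) = √30280 ≈ 174.01, ∠ = arctan(174/2) ≈ 89.34°
|G| = 1000 · 178.54 / 174.01 ≈ 1026
Gain = 20 log₁₀(1026) ≈ 60.22 dB

60.2 dB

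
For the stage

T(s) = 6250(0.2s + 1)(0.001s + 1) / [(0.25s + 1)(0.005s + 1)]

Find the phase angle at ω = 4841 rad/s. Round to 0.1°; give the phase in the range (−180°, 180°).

-9.3°

At ω = 4841 rad/s:
zero (1 + j4841·0.2) = 1 + j968.2 → |·| ≈ 968.2, ∠ ≈ 89.94°
zero (1 + j4841·0.001) = 1 + j4.841 → |·| ≈ 4.9432, ∠ ≈ 78.33°
pole (1 + j4841·0.25) = 1 + j1210.25 → |·| ≈ 1210.3, ∠ ≈ 89.95°
pole (1 + j4841·0.005) = 1 + j24.205 → |·| ≈ 24.226, ∠ ≈ 87.63°
∠T = (89.94° + 78.33°) − (89.95° + 87.63°) = -9.31°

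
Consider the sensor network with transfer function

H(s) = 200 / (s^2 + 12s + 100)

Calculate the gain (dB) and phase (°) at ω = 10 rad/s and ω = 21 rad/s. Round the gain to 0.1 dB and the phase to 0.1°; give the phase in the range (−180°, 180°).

ω = 10: 4.4 dB, -90.0°; ω = 21: -6.5 dB, -143.5°

At s = jω = j10:
quadratic: (j10)² + 12·j10 + 100 = 0 + j120 → |·| ≈ 120, ∠ ≈ 90.00°
|H| = 200 / 120 ≈ 1.6667
Gain = 20 log₁₀(1.6667) ≈ 4.44 dB
∠H = 0.00° − 90.00° = -90.00°

At s = jω = j21:
quadratic: (j21)² + 12·j21 + 100 = -341 + j252 → |·| ≈ 424.01, ∠ ≈ 143.54°
|H| = 200 / 424.01 ≈ 0.47169
Gain = 20 log₁₀(0.47169) ≈ -6.53 dB
∠H = 0.00° − 143.54° = -143.54°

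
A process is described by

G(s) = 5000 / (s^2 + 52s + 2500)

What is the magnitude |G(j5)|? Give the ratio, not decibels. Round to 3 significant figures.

2.01

At s = jω = j5:
quadratic: (j5)² + 52·j5 + 2500 = 2475 + j260 → |·| ≈ 2488.6, ∠ ≈ 6.00°
|G| = 5000 / 2488.6 ≈ 2.0092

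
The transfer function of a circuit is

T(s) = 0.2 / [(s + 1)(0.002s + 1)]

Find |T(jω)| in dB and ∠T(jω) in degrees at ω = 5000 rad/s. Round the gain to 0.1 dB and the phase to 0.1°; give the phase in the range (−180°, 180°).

At ω = 5000 rad/s:
pole (1 + j5000·1) = 1 + j5000 → |·| ≈ 5000, ∠ ≈ 89.99°
pole (1 + j5000·0.002) = 1 + j10 → |·| ≈ 10.05, ∠ ≈ 84.29°
|T| = 0.2 · 1 / (5000 · 10.05) ≈ 3.9801e-06
Gain = 20 log₁₀(3.9801e-06) ≈ -108.00 dB
∠T = (0°) − (89.99° + 84.29°) = -174.28°

-108.0 dB, -174.3°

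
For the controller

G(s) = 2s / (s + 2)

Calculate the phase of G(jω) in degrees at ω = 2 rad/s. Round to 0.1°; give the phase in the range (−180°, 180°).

At s = jω = j2:
zero at origin: s = j2 → |·| = 2, ∠ = 90.00°
pole (s+2): 2 + j2 → |·| = √(2²+2²) = √8 ≈ 2.8284, ∠ = arctan(2/2) ≈ 45.00°
∠G = 90.00° − 45.00° = 45.00°

45.0°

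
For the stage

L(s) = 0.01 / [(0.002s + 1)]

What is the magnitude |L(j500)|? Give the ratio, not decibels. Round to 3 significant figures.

At ω = 500 rad/s:
pole (1 + j500·0.002) = 1 + j1 → |·| ≈ 1.4142, ∠ ≈ 45.00°
|L| = 0.01 · 1 / (1.4142) ≈ 0.0070711

0.00707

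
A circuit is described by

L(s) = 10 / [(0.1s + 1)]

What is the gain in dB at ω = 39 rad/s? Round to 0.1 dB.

At ω = 39 rad/s:
pole (1 + j39·0.1) = 1 + j3.9 → |·| ≈ 4.0262, ∠ ≈ 75.62°
|L| = 10 · 1 / (4.0262) ≈ 2.4837
Gain = 20 log₁₀(2.4837) ≈ 7.90 dB

7.9 dB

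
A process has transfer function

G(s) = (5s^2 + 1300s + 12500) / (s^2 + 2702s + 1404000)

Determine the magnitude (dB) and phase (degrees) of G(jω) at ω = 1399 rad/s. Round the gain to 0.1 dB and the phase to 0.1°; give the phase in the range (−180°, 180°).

Substitute s = j1399:
Numerator: 5(j1399)^2 + 1300(j1399) + 12500 = -9773505 + j1818700
Denominator: (j1399)^2 + 2702(j1399) + 1404000 = -553201 + j3780098
|N| = √(9773505² + 1818700²) ≈ 9.9413e+06, ∠N ≈ 169.46°
|D| = √(553201² + 3780098²) ≈ 3.8204e+06, ∠D ≈ 98.33°
|G| = 9.9413e+06 / 3.8204e+06 ≈ 2.6022
Gain = 20 log₁₀(2.6022) ≈ 8.31 dB
∠G = 169.46° − 98.33° = 71.13°

8.3 dB, 71.1°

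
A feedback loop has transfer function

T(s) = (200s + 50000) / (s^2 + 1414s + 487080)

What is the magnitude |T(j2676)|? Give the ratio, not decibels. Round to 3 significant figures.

0.0701

Substitute s = j2676:
Numerator: 200(j2676) + 50000 = 50000 + j535200
Denominator: (j2676)^2 + 1414(j2676) + 487080 = -6673896 + j3783864
|N| = √(50000² + 535200²) ≈ 5.3753e+05, ∠N ≈ 84.66°
|D| = √(6673896² + 3783864²) ≈ 7.6719e+06, ∠D ≈ 150.45°
|T| = 5.3753e+05 / 7.6719e+06 ≈ 0.070065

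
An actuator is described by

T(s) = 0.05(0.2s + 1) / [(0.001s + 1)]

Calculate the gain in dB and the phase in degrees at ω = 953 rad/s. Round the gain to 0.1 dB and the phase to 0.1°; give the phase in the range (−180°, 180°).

At ω = 953 rad/s:
zero (1 + j953·0.2) = 1 + j190.6 → |·| ≈ 190.6, ∠ ≈ 89.70°
pole (1 + j953·0.001) = 1 + j0.953 → |·| ≈ 1.3814, ∠ ≈ 43.62°
|T| = 0.05 · 190.6 / (1.3814) ≈ 6.8988
Gain = 20 log₁₀(6.8988) ≈ 16.78 dB
∠T = (89.70°) − (43.62°) = 46.08°

16.8 dB, 46.1°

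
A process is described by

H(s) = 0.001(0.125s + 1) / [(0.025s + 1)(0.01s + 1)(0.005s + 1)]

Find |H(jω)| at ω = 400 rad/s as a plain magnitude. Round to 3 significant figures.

0.000540

At ω = 400 rad/s:
zero (1 + j400·0.125) = 1 + j50 → |·| ≈ 50.01, ∠ ≈ 88.85°
pole (1 + j400·0.025) = 1 + j10 → |·| ≈ 10.05, ∠ ≈ 84.29°
pole (1 + j400·0.01) = 1 + j4 → |·| ≈ 4.1231, ∠ ≈ 75.96°
pole (1 + j400·0.005) = 1 + j2 → |·| ≈ 2.2361, ∠ ≈ 63.43°
|H| = 0.001 · 50.01 / (10.05 · 4.1231 · 2.2361) ≈ 0.00053973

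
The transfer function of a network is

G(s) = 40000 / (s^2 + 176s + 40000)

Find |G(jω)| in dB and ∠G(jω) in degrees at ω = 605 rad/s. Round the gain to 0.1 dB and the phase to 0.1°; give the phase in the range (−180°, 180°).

At s = jω = j605:
quadratic: (j605)² + 176·j605 + 40000 = -326025 + j106480 → |·| ≈ 3.4297e+05, ∠ ≈ 161.91°
|G| = 40000 / 3.4297e+05 ≈ 0.11663
Gain = 20 log₁₀(0.11663) ≈ -18.66 dB
∠G = 0.00° − 161.91° = -161.91°

-18.7 dB, -161.9°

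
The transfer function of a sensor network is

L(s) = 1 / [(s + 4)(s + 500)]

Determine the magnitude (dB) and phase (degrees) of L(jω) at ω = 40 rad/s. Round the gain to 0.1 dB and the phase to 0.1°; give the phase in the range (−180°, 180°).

-86.1 dB, -88.9°

At s = jω = j40:
pole (s+4): 4 + j40 → |·| = √(4²+40²) = √1616 ≈ 40.2, ∠ = arctan(40/4) ≈ 84.29°
pole (s+500): 500 + j40 → |·| = √(500²+40²) = √251600 ≈ 501.6, ∠ = arctan(40/500) ≈ 4.57°
|L| = 1 / 20164 ≈ 4.9593e-05
Gain = 20 log₁₀(4.9593e-05) ≈ -86.09 dB
∠L = 0.00° − 88.86° = -88.86°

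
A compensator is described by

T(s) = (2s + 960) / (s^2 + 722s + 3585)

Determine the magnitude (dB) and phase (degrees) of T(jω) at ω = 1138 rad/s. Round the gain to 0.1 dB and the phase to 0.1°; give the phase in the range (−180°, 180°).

Substitute s = j1138:
Numerator: 2(j1138) + 960 = 960 + j2276
Denominator: (j1138)^2 + 722(j1138) + 3585 = -1291459 + j821636
|N| = √(960² + 2276²) ≈ 2470.2, ∠N ≈ 67.13°
|D| = √(1291459² + 821636²) ≈ 1.5307e+06, ∠D ≈ 147.54°
|T| = 2470.2 / 1.5307e+06 ≈ 0.0016138
Gain = 20 log₁₀(0.0016138) ≈ -55.84 dB
∠T = 67.13° − 147.54° = -80.41°

-55.8 dB, -80.4°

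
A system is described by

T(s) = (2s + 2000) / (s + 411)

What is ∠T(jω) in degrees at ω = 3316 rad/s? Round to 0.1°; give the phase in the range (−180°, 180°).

Substitute s = j3316:
Numerator: 2(j3316) + 2000 = 2000 + j6632
Denominator: (j3316) + 411 = 411 + j3316
|N| = √(2000² + 6632²) ≈ 6927, ∠N ≈ 73.22°
|D| = √(411² + 3316²) ≈ 3341.4, ∠D ≈ 82.93°
∠T = 73.22° − 82.93° = -9.71°

-9.7°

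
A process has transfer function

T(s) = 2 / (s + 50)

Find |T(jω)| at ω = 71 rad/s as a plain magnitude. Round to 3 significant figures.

Substitute s = j71:
Numerator: 2 = 2 + j0
Denominator: (j71) + 50 = 50 + j71
|N| = √(2² + 0²) ≈ 2, ∠N ≈ 0.00°
|D| = √(50² + 71²) ≈ 86.839, ∠D ≈ 54.85°
|T| = 2 / 86.839 ≈ 0.023031

0.0230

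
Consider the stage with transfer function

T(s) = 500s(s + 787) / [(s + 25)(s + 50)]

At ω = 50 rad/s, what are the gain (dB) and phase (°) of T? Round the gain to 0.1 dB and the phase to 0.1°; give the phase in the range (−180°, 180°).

74.0 dB, -14.8°

At s = jω = j50:
zero (s+787): 787 + j50 → |·| = √(787²+50²) = √621869 ≈ 788.59, ∠ = arctan(50/787) ≈ 3.64°
zero at origin: s = j50 → |·| = 50, ∠ = 90.00°
pole (s+25): 25 + j50 → |·| = √(25²+50²) = √3125 ≈ 55.902, ∠ = arctan(50/25) ≈ 63.43°
pole (s+50): 50 + j50 → |·| = √(50²+50²) = √5000 ≈ 70.711, ∠ = arctan(50/50) ≈ 45.00°
|T| = 500 · 39430 / 3952.9 ≈ 4987.5
Gain = 20 log₁₀(4987.5) ≈ 73.96 dB
∠T = 93.64° − 108.43° = -14.79°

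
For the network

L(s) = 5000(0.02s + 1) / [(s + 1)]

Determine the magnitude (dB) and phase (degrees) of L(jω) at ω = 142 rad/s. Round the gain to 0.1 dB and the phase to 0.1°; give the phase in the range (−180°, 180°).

At ω = 142 rad/s:
zero (1 + j142·0.02) = 1 + j2.84 → |·| ≈ 3.0109, ∠ ≈ 70.60°
pole (1 + j142·1) = 1 + j142 → |·| ≈ 142, ∠ ≈ 89.60°
|L| = 5000 · 3.0109 / (142) ≈ 106.02
Gain = 20 log₁₀(106.02) ≈ 40.51 dB
∠L = (70.60°) − (89.60°) = -19.00°

40.5 dB, -19.0°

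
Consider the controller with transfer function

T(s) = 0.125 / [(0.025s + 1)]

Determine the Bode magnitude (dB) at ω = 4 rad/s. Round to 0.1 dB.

At ω = 4 rad/s:
pole (1 + j4·0.025) = 1 + j0.1 → |·| ≈ 1.005, ∠ ≈ 5.71°
|T| = 0.125 · 1 / (1.005) ≈ 0.12438
Gain = 20 log₁₀(0.12438) ≈ -18.10 dB

-18.1 dB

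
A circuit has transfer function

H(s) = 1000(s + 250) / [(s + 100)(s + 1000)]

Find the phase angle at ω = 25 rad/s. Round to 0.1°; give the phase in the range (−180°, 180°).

At s = jω = j25:
zero (s+250): 250 + j25 → |·| = √(250²+25²) = √63125 ≈ 251.25, ∠ = arctan(25/250) ≈ 5.71°
pole (s+100): 100 + j25 → |·| = √(100²+25²) = √10625 ≈ 103.08, ∠ = arctan(25/100) ≈ 14.04°
pole (s+1000): 1000 + j25 → |·| = √(1000²+25²) = √1000625 ≈ 1000.3, ∠ = arctan(25/1000) ≈ 1.43°
∠H = 5.71° − 15.47° = -9.76°

-9.8°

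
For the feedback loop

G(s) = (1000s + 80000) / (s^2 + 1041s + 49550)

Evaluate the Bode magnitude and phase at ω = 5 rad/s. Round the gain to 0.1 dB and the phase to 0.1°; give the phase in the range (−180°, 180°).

Substitute s = j5:
Numerator: 1000(j5) + 80000 = 80000 + j5000
Denominator: (j5)^2 + 1041(j5) + 49550 = 49525 + j5205
|N| = √(80000² + 5000²) ≈ 80156, ∠N ≈ 3.58°
|D| = √(49525² + 5205²) ≈ 49798, ∠D ≈ 6.00°
|G| = 80156 / 49798 ≈ 1.6096
Gain = 20 log₁₀(1.6096) ≈ 4.13 dB
∠G = 3.58° − 6.00° = -2.42°

4.1 dB, -2.4°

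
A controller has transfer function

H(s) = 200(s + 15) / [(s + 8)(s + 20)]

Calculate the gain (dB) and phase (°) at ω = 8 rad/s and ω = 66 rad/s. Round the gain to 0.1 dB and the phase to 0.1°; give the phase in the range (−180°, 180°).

ω = 8: 22.9 dB, -38.7°; ω = 66: 9.4 dB, -79.0°

At s = jω = j8:
zero (s+15): 15 + j8 → |·| = √(15²+8²) = √289 ≈ 17, ∠ = arctan(8/15) ≈ 28.07°
pole (s+8): 8 + j8 → |·| = √(8²+8²) = √128 ≈ 11.314, ∠ = arctan(8/8) ≈ 45.00°
pole (s+20): 20 + j8 → |·| = √(20²+8²) = √464 ≈ 21.541, ∠ = arctan(8/20) ≈ 21.80°
|H| = 200 · 17 / 243.71 ≈ 13.951
Gain = 20 log₁₀(13.951) ≈ 22.89 dB
∠H = 28.07° − 66.80° = -38.73°

At s = jω = j66:
zero (s+15): 15 + j66 → |·| = √(15²+66²) = √4581 ≈ 67.683, ∠ = arctan(66/15) ≈ 77.20°
pole (s+8): 8 + j66 → |·| = √(8²+66²) = √4420 ≈ 66.483, ∠ = arctan(66/8) ≈ 83.09°
pole (s+20): 20 + j66 → |·| = √(20²+66²) = √4756 ≈ 68.964, ∠ = arctan(66/20) ≈ 73.14°
|H| = 200 · 67.683 / 4584.9 ≈ 2.9524
Gain = 20 log₁₀(2.9524) ≈ 9.40 dB
∠H = 77.20° − 156.23° = -79.03°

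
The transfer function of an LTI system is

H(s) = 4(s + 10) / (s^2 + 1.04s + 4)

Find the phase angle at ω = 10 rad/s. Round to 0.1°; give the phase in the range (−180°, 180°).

At s = jω = j10:
zero (s+10): 10 + j10 → |·| = √(10²+10²) = √200 ≈ 14.142, ∠ = arctan(10/10) ≈ 45.00°
quadratic: (j10)² + 1.04·j10 + 4 = -96 + j10.4 → |·| ≈ 96.562, ∠ ≈ 173.82°
∠H = 45.00° − 173.82° = -128.82°

-128.8°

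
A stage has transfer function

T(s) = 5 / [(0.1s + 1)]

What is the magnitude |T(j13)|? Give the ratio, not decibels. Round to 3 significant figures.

At ω = 13 rad/s:
pole (1 + j13·0.1) = 1 + j1.3 → |·| ≈ 1.6401, ∠ ≈ 52.43°
|T| = 5 · 1 / (1.6401) ≈ 3.0486

3.05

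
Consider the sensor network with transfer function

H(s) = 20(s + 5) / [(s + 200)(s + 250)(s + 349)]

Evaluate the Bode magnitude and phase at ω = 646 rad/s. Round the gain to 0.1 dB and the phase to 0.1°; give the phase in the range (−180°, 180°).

At s = jω = j646:
zero (s+5): 5 + j646 → |·| = √(5²+646²) = √417341 ≈ 646.02, ∠ = arctan(646/5) ≈ 89.56°
pole (s+200): 200 + j646 → |·| = √(200²+646²) = √457316 ≈ 676.25, ∠ = arctan(646/200) ≈ 72.80°
pole (s+250): 250 + j646 → |·| = √(250²+646²) = √479816 ≈ 692.69, ∠ = arctan(646/250) ≈ 68.84°
pole (s+349): 349 + j646 → |·| = √(349²+646²) = √539117 ≈ 734.25, ∠ = arctan(646/349) ≈ 61.62°
|H| = 20 · 646.02 / 3.4395e+08 ≈ 3.7565e-05
Gain = 20 log₁₀(3.7565e-05) ≈ -88.50 dB
∠H = 89.56° − 203.26° = -113.70°

-88.5 dB, -113.7°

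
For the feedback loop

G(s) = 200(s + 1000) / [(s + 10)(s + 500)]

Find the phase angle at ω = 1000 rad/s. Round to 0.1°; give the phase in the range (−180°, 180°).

-107.9°

At s = jω = j1000:
zero (s+1000): 1000 + j1000 → |·| = √(1000²+1000²) = √2000000 ≈ 1414.2, ∠ = arctan(1000/1000) ≈ 45.00°
pole (s+10): 10 + j1000 → |·| = √(10²+1000²) = √1000100 ≈ 1000, ∠ = arctan(1000/10) ≈ 89.43°
pole (s+500): 500 + j1000 → |·| = √(500²+1000²) = √1250000 ≈ 1118, ∠ = arctan(1000/500) ≈ 63.43°
∠G = 45.00° − 152.86° = -107.86°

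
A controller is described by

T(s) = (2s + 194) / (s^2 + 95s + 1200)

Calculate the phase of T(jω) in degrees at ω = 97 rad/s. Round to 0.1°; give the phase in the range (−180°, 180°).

-86.7°

Substitute s = j97:
Numerator: 2(j97) + 194 = 194 + j194
Denominator: (j97)^2 + 95(j97) + 1200 = -8209 + j9215
|N| = √(194² + 194²) ≈ 274.36, ∠N ≈ 45.00°
|D| = √(8209² + 9215²) ≈ 12341, ∠D ≈ 131.70°
∠T = 45.00° − 131.70° = -86.70°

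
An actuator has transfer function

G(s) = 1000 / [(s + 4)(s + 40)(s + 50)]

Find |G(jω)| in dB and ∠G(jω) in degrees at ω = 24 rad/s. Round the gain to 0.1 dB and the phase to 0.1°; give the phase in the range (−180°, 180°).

-36.0 dB, -137.1°

At s = jω = j24:
pole (s+4): 4 + j24 → |·| = √(4²+24²) = √592 ≈ 24.331, ∠ = arctan(24/4) ≈ 80.54°
pole (s+40): 40 + j24 → |·| = √(40²+24²) = √2176 ≈ 46.648, ∠ = arctan(24/40) ≈ 30.96°
pole (s+50): 50 + j24 → |·| = √(50²+24²) = √3076 ≈ 55.462, ∠ = arctan(24/50) ≈ 25.64°
|G| = 1000 / 62949 ≈ 0.015886
Gain = 20 log₁₀(0.015886) ≈ -35.98 dB
∠G = 0.00° − 137.14° = -137.14°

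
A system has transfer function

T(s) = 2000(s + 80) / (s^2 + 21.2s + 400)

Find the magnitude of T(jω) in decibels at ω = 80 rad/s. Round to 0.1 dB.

31.2 dB

At s = jω = j80:
zero (s+80): 80 + j80 → |·| = √(80²+80²) = √12800 ≈ 113.14, ∠ = arctan(80/80) ≈ 45.00°
quadratic: (j80)² + 21.2·j80 + 400 = -6000 + j1696 → |·| ≈ 6235.1, ∠ ≈ 164.22°
|T| = 2000 · 113.14 / 6235.1 ≈ 36.291
Gain = 20 log₁₀(36.291) ≈ 31.20 dB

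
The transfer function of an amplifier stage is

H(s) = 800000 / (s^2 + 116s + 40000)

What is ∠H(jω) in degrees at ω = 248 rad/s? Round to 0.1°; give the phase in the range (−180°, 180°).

At s = jω = j248:
quadratic: (j248)² + 116·j248 + 40000 = -21504 + j28768 → |·| ≈ 35917, ∠ ≈ 126.78°
∠H = 0.00° − 126.78° = -126.78°

-126.8°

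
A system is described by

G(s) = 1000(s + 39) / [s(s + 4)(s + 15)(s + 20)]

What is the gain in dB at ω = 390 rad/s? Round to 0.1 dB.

At s = jω = j390:
zero (s+39): 39 + j390 → |·| = √(39²+390²) = √153621 ≈ 391.95, ∠ = arctan(390/39) ≈ 84.29°
pole (s+4): 4 + j390 → |·| = √(4²+390²) = √152116 ≈ 390.02, ∠ = arctan(390/4) ≈ 89.41°
pole (s+15): 15 + j390 → |·| = √(15²+390²) = √152325 ≈ 390.29, ∠ = arctan(390/15) ≈ 87.80°
pole (s+20): 20 + j390 → |·| = √(20²+390²) = √152500 ≈ 390.51, ∠ = arctan(390/20) ≈ 87.06°
pole at origin: |s| = 390, ∠ = 90.00° (in denominator)
|G| = 1000 · 391.95 / 2.3183e+10 ≈ 1.6907e-05
Gain = 20 log₁₀(1.6907e-05) ≈ -95.44 dB

-95.4 dB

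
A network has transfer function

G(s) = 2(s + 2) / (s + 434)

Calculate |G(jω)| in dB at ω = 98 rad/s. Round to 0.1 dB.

-7.1 dB

At s = jω = j98:
zero (s+2): 2 + j98 → |·| = √(2²+98²) = √9608 ≈ 98.02, ∠ = arctan(98/2) ≈ 88.83°
pole (s+434): 434 + j98 → |·| = √(434²+98²) = √197960 ≈ 444.93, ∠ = arctan(98/434) ≈ 12.72°
|G| = 2 · 98.02 / 444.93 ≈ 0.44061
Gain = 20 log₁₀(0.44061) ≈ -7.12 dB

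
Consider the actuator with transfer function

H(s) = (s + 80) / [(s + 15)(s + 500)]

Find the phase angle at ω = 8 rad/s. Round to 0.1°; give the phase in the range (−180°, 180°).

-23.3°

At s = jω = j8:
zero (s+80): 80 + j8 → |·| = √(80²+8²) = √6464 ≈ 80.399, ∠ = arctan(8/80) ≈ 5.71°
pole (s+15): 15 + j8 → |·| = √(15²+8²) = √289 ≈ 17, ∠ = arctan(8/15) ≈ 28.07°
pole (s+500): 500 + j8 → |·| = √(500²+8²) = √250064 ≈ 500.06, ∠ = arctan(8/500) ≈ 0.92°
∠H = 5.71° − 28.99° = -23.28°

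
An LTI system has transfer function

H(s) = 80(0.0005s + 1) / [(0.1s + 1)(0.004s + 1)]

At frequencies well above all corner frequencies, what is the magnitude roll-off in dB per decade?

-20 dB/decade

Each pole contributes −20 dB/decade at high frequency; each zero contributes +20 dB/decade.
Net: 1 zero(s) − 2 pole(s) → -20 dB/decade.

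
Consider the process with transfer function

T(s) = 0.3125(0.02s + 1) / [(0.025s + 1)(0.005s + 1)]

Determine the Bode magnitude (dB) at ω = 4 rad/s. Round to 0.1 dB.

At ω = 4 rad/s:
zero (1 + j4·0.02) = 1 + j0.08 → |·| ≈ 1.0032, ∠ ≈ 4.57°
pole (1 + j4·0.025) = 1 + j0.1 → |·| ≈ 1.005, ∠ ≈ 5.71°
pole (1 + j4·0.005) = 1 + j0.02 → |·| ≈ 1.0002, ∠ ≈ 1.15°
|T| = 0.3125 · 1.0032 / (1.005 · 1.0002) ≈ 0.31188
Gain = 20 log₁₀(0.31188) ≈ -10.12 dB

-10.1 dB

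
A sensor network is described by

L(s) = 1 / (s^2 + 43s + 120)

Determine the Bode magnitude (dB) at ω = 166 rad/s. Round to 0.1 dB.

Substitute s = j166:
Numerator: 1 = 1 + j0
Denominator: (j166)^2 + 43(j166) + 120 = -27436 + j7138
|N| = √(1² + 0²) ≈ 1, ∠N ≈ 0.00°
|D| = √(27436² + 7138²) ≈ 28349, ∠D ≈ 165.42°
|L| = 1 / 28349 ≈ 3.5275e-05
Gain = 20 log₁₀(3.5275e-05) ≈ -89.05 dB

-89.1 dB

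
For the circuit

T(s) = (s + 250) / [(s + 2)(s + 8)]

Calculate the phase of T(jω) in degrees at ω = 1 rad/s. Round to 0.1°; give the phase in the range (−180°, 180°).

At s = jω = j1:
zero (s+250): 250 + j1 → |·| = √(250²+1²) = √62501 ≈ 250, ∠ = arctan(1/250) ≈ 0.23°
pole (s+2): 2 + j1 → |·| = √(2²+1²) = √5 ≈ 2.2361, ∠ = arctan(1/2) ≈ 26.57°
pole (s+8): 8 + j1 → |·| = √(8²+1²) = √65 ≈ 8.0623, ∠ = arctan(1/8) ≈ 7.13°
∠T = 0.23° − 33.70° = -33.47°

-33.5°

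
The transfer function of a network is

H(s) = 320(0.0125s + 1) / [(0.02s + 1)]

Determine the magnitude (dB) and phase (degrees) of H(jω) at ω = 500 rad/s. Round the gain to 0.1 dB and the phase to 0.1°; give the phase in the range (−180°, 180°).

46.1 dB, -3.4°

At ω = 500 rad/s:
zero (1 + j500·0.0125) = 1 + j6.25 → |·| ≈ 6.3295, ∠ ≈ 80.91°
pole (1 + j500·0.02) = 1 + j10 → |·| ≈ 10.05, ∠ ≈ 84.29°
|H| = 320 · 6.3295 / (10.05) ≈ 201.54
Gain = 20 log₁₀(201.54) ≈ 46.09 dB
∠H = (80.91°) − (84.29°) = -3.38°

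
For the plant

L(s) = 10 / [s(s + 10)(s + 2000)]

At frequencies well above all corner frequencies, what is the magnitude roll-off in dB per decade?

-60 dB/decade

Each pole contributes −20 dB/decade at high frequency; each zero contributes +20 dB/decade.
Net: 0 zero(s) − 3 pole(s) → -60 dB/decade.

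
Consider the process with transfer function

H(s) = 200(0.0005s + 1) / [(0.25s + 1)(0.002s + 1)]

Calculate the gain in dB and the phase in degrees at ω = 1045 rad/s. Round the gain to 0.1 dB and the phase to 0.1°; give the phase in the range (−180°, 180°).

-8.6 dB, -126.6°

At ω = 1045 rad/s:
zero (1 + j1045·0.0005) = 1 + j0.5225 → |·| ≈ 1.1283, ∠ ≈ 27.59°
pole (1 + j1045·0.25) = 1 + j261.25 → |·| ≈ 261.25, ∠ ≈ 89.78°
pole (1 + j1045·0.002) = 1 + j2.09 → |·| ≈ 2.3169, ∠ ≈ 64.43°
|H| = 200 · 1.1283 / (261.25 · 2.3169) ≈ 0.37281
Gain = 20 log₁₀(0.37281) ≈ -8.57 dB
∠H = (27.59°) − (89.78° + 64.43°) = -126.62°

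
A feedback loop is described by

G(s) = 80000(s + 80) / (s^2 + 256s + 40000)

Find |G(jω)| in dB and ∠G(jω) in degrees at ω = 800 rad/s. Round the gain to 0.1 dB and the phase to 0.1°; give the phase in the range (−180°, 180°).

40.1 dB, -76.9°

At s = jω = j800:
zero (s+80): 80 + j800 → |·| = √(80²+800²) = √646400 ≈ 803.99, ∠ = arctan(800/80) ≈ 84.29°
quadratic: (j800)² + 256·j800 + 40000 = -600000 + j204800 → |·| ≈ 6.3399e+05, ∠ ≈ 161.15°
|G| = 80000 · 803.99 / 6.3399e+05 ≈ 101.45
Gain = 20 log₁₀(101.45) ≈ 40.13 dB
∠G = 84.29° − 161.15° = -76.86°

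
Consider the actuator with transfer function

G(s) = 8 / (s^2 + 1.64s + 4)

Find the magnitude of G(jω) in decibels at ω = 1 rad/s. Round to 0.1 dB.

At s = jω = j1:
quadratic: (j1)² + 1.64·j1 + 4 = 3 + j1.64 → |·| ≈ 3.419, ∠ ≈ 28.66°
|G| = 8 / 3.419 ≈ 2.3399
Gain = 20 log₁₀(2.3399) ≈ 7.38 dB

7.4 dB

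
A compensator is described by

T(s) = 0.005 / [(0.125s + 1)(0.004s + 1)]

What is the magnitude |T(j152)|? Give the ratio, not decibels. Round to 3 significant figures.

0.000225

At ω = 152 rad/s:
pole (1 + j152·0.125) = 1 + j19 → |·| ≈ 19.026, ∠ ≈ 86.99°
pole (1 + j152·0.004) = 1 + j0.608 → |·| ≈ 1.1703, ∠ ≈ 31.30°
|T| = 0.005 · 1 / (19.026 · 1.1703) ≈ 0.00022456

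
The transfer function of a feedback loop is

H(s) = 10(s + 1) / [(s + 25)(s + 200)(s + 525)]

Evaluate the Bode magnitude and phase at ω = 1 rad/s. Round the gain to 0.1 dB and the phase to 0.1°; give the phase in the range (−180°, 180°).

At s = jω = j1:
zero (s+1): 1 + j1 → |·| = √(1²+1²) = √2 ≈ 1.4142, ∠ = arctan(1/1) ≈ 45.00°
pole (s+25): 25 + j1 → |·| = √(25²+1²) = √626 ≈ 25.02, ∠ = arctan(1/25) ≈ 2.29°
pole (s+200): 200 + j1 → |·| = √(200²+1²) = √40001 ≈ 200, ∠ = arctan(1/200) ≈ 0.29°
pole (s+525): 525 + j1 → |·| = √(525²+1²) = √275626 ≈ 525, ∠ = arctan(1/525) ≈ 0.11°
|H| = 10 · 1.4142 / 2.6271e+06 ≈ 5.3831e-06
Gain = 20 log₁₀(5.3831e-06) ≈ -105.38 dB
∠H = 45.00° − 2.69° = 42.31°

-105.4 dB, 42.3°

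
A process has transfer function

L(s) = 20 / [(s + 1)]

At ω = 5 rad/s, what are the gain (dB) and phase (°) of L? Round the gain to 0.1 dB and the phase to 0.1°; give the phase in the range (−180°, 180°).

At ω = 5 rad/s:
pole (1 + j5·1) = 1 + j5 → |·| ≈ 5.099, ∠ ≈ 78.69°
|L| = 20 · 1 / (5.099) ≈ 3.9223
Gain = 20 log₁₀(3.9223) ≈ 11.87 dB
∠L = (0°) − (78.69°) = -78.69°

11.9 dB, -78.7°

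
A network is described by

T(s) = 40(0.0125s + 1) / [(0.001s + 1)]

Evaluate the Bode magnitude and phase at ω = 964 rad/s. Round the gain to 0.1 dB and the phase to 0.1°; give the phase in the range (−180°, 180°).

50.8 dB, 41.3°

At ω = 964 rad/s:
zero (1 + j964·0.0125) = 1 + j12.05 → |·| ≈ 12.091, ∠ ≈ 85.26°
pole (1 + j964·0.001) = 1 + j0.964 → |·| ≈ 1.389, ∠ ≈ 43.95°
|T| = 40 · 12.091 / (1.389) ≈ 348.19
Gain = 20 log₁₀(348.19) ≈ 50.84 dB
∠T = (85.26°) − (43.95°) = 41.31°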